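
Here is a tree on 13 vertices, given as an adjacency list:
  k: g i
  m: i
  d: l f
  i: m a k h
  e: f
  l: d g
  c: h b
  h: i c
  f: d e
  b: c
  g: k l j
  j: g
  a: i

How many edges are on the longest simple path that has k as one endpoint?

5

Distances from k peak at 5, attained at e.
k – g – l – d – f – e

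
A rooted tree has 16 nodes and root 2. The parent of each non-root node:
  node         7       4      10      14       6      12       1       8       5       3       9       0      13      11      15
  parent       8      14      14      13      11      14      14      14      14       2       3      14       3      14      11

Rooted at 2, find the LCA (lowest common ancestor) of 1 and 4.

1's ancestor chain is 1, 14, 13, 3, 2 and 4's is 4, 14, 13, 3, 2; they first meet at 14.

14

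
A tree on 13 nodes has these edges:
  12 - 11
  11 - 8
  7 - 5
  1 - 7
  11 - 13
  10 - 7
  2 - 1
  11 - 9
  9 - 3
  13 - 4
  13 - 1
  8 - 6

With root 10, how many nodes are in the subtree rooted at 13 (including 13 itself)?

8

The subtree rooted at 13 contains: 13, 11, 4, 9, 8, 12, 3, 6 — 8 nodes.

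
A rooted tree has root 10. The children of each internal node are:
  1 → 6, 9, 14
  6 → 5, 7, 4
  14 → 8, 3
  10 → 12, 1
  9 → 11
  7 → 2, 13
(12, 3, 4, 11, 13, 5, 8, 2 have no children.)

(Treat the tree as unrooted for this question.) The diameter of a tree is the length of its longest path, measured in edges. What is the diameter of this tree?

5

BFS from 2 reaches 8 last, at distance 5; BFS from 8 confirms no node is farther.
Path: 2 – 7 – 6 – 1 – 14 – 8.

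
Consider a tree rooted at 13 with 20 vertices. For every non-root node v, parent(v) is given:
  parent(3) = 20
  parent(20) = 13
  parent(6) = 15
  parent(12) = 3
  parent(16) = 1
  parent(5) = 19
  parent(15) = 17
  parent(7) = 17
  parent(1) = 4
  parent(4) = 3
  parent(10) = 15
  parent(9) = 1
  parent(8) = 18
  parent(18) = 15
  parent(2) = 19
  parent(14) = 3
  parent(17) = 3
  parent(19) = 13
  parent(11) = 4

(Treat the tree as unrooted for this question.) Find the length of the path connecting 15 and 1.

4

Walking from 15: 15–17–3–4–1. Length 4.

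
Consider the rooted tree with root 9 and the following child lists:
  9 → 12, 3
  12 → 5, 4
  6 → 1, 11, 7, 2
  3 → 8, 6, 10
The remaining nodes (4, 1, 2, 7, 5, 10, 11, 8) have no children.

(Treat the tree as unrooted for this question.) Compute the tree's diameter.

A longest path is 4–12–9–3–6–7, with 5 edges.

5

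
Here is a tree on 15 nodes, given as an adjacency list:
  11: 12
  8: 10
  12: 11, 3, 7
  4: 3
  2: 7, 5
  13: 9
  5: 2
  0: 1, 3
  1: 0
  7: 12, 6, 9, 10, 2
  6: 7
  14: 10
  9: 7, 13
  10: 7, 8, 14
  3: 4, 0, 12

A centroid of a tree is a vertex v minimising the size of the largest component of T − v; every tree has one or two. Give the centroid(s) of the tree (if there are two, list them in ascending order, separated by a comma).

7

Removing 7 splits the tree into components of sizes 6, 3, 2, 2, 1; the largest is 6 ≤ ⌊15/2⌋ = 7.
No neighbour of 7 does as well, so 7 is the unique centroid.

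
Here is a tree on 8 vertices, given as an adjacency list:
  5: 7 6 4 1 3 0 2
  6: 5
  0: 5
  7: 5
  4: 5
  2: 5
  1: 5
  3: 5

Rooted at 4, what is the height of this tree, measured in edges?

2

1 sits deepest: 4 – 5 – 1 — 2 edges from the root.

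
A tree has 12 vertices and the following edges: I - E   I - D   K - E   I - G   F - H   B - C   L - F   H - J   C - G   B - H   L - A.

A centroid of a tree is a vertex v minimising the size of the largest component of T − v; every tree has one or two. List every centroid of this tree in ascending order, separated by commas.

Delete B: the remaining components have sizes 6, 5. Max 6 ≤ 6, so B is a centroid.
C is adjacent to B and is also a centroid (the largest component after removing it is likewise 6).

B, C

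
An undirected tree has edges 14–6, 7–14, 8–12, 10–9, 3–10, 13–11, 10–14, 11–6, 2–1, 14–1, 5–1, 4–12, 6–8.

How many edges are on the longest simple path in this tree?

Starting from 4, a farthest node is 2 at distance 6.
One longest path: 4 – 12 – 8 – 6 – 14 – 1 – 2.
So the diameter is 6.

6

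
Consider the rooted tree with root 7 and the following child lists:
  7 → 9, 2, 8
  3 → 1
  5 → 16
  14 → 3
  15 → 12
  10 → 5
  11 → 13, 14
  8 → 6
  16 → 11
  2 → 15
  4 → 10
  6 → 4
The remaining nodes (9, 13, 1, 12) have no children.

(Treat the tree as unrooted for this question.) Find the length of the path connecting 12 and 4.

Walking from 12: 12 - 15 - 2 - 7 - 8 - 6 - 4. Length 6.

6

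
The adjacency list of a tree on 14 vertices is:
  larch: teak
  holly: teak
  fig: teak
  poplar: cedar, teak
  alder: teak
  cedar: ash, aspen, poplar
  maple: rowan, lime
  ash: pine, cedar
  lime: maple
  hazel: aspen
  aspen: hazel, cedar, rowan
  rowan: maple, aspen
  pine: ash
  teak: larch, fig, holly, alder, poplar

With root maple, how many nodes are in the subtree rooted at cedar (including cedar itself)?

9

Descendants of cedar (including itself): cedar, poplar, ash, teak, pine, alder, larch, holly, fig. That's 9.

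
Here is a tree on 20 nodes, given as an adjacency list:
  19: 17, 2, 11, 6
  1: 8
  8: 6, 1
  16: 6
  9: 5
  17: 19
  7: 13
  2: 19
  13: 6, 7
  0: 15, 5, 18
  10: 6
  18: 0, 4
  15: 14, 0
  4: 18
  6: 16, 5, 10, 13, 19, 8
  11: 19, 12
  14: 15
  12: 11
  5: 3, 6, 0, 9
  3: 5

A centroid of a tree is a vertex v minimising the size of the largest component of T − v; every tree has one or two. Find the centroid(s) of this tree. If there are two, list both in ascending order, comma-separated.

6

Delete 6: the remaining components have sizes 8, 5, 2, 2, 1, 1. Max 8 ≤ 10, so 6 is a centroid.
No neighbour of 6 does as well, so 6 is the unique centroid.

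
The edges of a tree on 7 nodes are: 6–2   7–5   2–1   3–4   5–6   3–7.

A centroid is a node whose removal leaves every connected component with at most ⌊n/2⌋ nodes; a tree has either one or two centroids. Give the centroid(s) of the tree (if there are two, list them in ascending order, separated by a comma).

Delete 5: the remaining components have sizes 3, 3. Max 3 ≤ 3, so 5 is a centroid.
No neighbour of 5 does as well, so 5 is the unique centroid.

5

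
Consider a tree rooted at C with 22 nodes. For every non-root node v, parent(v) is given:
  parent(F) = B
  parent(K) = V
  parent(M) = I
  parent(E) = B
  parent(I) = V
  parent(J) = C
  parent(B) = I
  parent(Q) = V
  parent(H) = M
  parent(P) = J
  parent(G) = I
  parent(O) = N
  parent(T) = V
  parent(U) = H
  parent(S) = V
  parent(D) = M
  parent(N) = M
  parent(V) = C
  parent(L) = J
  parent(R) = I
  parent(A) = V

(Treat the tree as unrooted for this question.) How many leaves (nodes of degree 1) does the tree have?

Exactly 14 nodes have a single neighbour: A, D, E, F, G, K, L, O, P, Q, R, S, T, U.

14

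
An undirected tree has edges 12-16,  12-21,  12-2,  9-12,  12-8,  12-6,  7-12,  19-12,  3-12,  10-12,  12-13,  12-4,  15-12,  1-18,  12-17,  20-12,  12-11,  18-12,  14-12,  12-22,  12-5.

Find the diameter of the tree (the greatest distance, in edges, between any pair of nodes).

Starting from 1, a farthest node is 10 at distance 3.
One longest path: 1 – 18 – 12 – 10.
So the diameter is 3.

3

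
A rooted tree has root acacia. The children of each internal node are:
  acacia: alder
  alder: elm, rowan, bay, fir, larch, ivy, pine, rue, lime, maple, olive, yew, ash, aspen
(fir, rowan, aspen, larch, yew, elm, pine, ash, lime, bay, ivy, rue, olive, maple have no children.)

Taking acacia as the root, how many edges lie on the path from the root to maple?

2

Climbing from maple to the root: maple → alder → acacia. That's 2 steps.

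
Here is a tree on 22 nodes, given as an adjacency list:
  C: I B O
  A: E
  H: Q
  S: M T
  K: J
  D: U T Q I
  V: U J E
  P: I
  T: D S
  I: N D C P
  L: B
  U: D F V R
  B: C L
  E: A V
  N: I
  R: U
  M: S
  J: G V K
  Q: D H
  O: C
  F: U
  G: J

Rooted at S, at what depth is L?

6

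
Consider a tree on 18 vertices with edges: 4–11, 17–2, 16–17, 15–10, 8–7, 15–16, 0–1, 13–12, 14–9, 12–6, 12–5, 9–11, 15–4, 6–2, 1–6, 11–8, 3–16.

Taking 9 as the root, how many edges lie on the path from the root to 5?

9

Path from 9 to 5: 9–11–4–15–16–17–2–6–12–5, which has 9 edges.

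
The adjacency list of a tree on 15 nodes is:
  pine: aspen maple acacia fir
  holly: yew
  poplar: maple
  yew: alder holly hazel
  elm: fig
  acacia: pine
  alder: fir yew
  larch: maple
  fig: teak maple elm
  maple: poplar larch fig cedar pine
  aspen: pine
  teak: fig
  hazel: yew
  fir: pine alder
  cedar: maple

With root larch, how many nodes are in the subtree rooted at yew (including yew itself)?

3

yew's subtree: {yew, holly, hazel}, size 3.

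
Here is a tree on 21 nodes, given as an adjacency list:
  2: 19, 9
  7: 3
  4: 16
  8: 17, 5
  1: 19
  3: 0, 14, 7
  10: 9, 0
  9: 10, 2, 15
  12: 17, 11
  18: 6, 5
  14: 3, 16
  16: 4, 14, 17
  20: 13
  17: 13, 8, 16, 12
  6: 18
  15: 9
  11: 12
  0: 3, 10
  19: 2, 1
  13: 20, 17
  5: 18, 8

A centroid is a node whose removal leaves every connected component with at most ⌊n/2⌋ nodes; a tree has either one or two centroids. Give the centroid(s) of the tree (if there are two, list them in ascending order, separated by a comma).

Delete 16: the remaining components have sizes 10, 9, 1. Max 10 ≤ 10, so 16 is a centroid.
Every other node leaves some component of size > 10, so the centroid is unique.

16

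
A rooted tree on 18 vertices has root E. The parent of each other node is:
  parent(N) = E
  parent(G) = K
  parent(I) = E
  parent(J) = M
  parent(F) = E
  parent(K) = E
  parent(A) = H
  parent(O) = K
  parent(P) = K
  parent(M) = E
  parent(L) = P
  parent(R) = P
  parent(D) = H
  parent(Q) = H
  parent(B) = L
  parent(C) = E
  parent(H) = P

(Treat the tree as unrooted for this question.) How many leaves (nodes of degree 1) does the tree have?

12

The leaves are A, B, C, D, F, G, I, J, N, O, Q, R.
That is 12 leaves.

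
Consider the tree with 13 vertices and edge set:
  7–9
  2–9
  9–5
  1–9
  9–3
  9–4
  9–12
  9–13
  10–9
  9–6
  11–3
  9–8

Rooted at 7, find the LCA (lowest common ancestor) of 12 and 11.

9

12's ancestor chain is 12, 9, 7 and 11's is 11, 3, 9, 7; they first meet at 9.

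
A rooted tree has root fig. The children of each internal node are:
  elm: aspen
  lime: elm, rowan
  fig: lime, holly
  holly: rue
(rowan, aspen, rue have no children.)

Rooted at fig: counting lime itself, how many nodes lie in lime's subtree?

4

Descendants of lime (including itself): lime, elm, rowan, aspen. That's 4.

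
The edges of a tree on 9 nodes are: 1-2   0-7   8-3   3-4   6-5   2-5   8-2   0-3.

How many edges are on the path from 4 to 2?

3

Walking from 4: 4 - 3 - 8 - 2. Length 3.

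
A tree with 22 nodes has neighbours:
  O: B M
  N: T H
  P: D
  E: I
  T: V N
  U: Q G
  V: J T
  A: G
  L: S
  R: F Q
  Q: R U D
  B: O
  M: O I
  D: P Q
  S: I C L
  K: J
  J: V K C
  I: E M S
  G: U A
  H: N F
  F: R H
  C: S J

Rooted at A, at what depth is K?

Path from A to K: A – G – U – Q – R – F – H – N – T – V – J – K, which has 11 edges.

11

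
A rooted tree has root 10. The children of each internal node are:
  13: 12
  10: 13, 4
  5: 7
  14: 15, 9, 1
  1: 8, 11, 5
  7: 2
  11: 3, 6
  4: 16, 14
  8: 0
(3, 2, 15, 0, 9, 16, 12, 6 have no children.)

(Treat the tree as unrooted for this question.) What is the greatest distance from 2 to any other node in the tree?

8

Distances from 2 peak at 8, attained at 12.
2–7–5–1–14–4–10–13–12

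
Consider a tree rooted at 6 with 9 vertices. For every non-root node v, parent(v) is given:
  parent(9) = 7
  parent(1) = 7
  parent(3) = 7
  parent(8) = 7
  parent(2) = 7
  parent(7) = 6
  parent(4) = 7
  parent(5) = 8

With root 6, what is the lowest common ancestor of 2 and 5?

7

Path 2→root: 2 7 6; path 5→root: 5 8 7 6.
First common node: 7.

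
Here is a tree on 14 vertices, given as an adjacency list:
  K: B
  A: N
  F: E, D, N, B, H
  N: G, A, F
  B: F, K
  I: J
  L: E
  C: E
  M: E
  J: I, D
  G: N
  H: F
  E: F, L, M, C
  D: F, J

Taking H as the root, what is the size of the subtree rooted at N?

The subtree rooted at N contains: N, G, A — 3 nodes.

3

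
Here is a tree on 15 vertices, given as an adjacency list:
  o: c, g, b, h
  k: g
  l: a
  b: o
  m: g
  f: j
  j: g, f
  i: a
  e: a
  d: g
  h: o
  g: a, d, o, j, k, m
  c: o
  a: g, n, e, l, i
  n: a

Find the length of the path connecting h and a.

Walking from h: h – o – g – a. Length 3.

3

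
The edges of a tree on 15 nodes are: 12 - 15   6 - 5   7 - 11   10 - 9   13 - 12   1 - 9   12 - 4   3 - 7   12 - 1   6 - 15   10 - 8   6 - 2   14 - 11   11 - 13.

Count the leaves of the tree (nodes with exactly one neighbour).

The leaves are 2, 3, 4, 5, 8, 14.
That is 6 leaves.

6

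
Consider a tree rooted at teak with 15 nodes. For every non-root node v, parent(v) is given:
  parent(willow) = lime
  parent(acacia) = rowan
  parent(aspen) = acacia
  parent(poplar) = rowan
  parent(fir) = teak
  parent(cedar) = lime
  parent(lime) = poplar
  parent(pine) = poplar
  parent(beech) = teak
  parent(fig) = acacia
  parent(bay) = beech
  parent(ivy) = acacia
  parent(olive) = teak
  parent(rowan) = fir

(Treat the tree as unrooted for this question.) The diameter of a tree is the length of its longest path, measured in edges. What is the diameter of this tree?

7

A longest path is bay – beech – teak – fir – rowan – poplar – lime – willow, with 7 edges.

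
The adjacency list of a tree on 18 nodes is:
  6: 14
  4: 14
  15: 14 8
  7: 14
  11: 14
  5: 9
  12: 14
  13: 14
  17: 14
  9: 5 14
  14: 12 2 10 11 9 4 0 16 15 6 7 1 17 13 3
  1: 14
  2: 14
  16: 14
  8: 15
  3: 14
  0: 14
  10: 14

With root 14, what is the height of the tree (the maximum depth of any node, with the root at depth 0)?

2

A deepest node is 8, reached by 14-15-8.
That path has 2 edges, so the height is 2.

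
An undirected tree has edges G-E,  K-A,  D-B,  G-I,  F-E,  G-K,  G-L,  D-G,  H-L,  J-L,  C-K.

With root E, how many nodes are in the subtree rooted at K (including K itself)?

The subtree rooted at K contains: K, A, C — 3 nodes.

3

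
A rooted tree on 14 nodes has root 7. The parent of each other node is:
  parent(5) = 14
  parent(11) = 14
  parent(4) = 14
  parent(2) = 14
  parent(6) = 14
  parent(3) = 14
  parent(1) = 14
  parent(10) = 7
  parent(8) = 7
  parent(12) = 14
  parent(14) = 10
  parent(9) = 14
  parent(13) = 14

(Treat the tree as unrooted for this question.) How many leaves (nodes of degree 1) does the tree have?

11

The leaves are 1, 2, 3, 4, 5, 6, 8, 9, 11, 12, 13.
That is 11 leaves.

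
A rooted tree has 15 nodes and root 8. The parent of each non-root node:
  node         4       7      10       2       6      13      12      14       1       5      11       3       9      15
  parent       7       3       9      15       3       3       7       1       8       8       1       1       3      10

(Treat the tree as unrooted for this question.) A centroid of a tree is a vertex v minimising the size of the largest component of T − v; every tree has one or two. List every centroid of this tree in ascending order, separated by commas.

3

Removing 3 splits the tree into components of sizes 5, 4, 3, 1, 1; the largest is 5 ≤ ⌊15/2⌋ = 7.
No neighbour of 3 does as well, so 3 is the unique centroid.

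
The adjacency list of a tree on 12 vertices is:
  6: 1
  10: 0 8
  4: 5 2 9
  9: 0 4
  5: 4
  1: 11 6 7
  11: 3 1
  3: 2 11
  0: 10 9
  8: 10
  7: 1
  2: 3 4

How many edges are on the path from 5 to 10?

The path is 5 – 4 – 9 – 0 – 10, which has 4 edges.

4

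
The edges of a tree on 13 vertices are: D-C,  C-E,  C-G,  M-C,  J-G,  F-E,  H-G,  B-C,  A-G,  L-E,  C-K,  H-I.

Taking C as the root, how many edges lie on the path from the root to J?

Path from C to J: C → G → J, which has 2 edges.

2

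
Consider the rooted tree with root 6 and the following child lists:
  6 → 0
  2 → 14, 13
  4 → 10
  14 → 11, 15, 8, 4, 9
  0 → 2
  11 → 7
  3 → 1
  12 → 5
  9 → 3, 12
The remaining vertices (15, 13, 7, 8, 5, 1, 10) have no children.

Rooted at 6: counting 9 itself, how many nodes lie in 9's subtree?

The subtree rooted at 9 contains: 9, 3, 12, 1, 5 — 5 nodes.

5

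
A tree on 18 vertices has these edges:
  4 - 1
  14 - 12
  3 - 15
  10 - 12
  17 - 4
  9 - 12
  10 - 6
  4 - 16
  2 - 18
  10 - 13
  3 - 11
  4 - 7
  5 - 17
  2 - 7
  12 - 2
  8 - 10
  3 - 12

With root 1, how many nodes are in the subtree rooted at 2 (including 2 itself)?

The subtree rooted at 2 contains: 2, 12, 18, 10, 9, 3, 14, 13, 8, 6, 11, 15 — 12 nodes.

12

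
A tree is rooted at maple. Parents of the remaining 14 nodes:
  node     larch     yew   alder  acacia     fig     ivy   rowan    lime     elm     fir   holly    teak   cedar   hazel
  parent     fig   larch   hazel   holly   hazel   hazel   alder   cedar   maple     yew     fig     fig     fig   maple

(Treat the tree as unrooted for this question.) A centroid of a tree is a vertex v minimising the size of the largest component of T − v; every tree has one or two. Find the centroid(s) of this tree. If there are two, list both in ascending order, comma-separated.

fig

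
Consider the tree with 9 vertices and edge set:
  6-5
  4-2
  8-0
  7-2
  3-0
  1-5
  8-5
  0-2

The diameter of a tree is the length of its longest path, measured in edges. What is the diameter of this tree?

Starting from 1, a farthest node is 7 at distance 5.
One longest path: 1 - 5 - 8 - 0 - 2 - 7.
So the diameter is 5.

5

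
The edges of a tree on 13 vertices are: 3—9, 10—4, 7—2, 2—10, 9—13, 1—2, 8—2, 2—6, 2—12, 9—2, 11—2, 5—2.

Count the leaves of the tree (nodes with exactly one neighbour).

10

Degree-1 nodes: 1, 3, 4, 5, 6, 7, 8, 11, 12, 13 — 10 of them.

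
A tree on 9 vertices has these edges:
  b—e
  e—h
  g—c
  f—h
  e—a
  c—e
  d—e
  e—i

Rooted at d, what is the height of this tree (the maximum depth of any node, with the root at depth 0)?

The longest root-to-leaf path is d → e → h → f (3 edges).

3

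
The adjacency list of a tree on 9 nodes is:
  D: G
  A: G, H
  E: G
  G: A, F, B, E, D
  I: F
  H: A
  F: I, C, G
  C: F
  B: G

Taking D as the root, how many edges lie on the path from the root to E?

2

Path from D to E: D → G → E, which has 2 edges.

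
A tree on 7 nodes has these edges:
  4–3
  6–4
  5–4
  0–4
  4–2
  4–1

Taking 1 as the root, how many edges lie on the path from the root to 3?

Path from 1 to 3: 1 → 4 → 3, which has 2 edges.

2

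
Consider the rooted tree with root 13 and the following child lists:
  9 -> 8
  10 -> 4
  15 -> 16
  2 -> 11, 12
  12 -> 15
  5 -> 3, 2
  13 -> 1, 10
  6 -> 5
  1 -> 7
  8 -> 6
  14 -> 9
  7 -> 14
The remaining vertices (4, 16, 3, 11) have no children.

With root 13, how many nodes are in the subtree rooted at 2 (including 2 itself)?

5

Descendants of 2 (including itself): 2, 12, 11, 15, 16. That's 5.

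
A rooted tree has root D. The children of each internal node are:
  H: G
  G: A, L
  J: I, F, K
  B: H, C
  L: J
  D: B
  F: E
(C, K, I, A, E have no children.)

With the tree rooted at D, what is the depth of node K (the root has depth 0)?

6

Path from D to K: D → B → H → G → L → J → K, which has 6 edges.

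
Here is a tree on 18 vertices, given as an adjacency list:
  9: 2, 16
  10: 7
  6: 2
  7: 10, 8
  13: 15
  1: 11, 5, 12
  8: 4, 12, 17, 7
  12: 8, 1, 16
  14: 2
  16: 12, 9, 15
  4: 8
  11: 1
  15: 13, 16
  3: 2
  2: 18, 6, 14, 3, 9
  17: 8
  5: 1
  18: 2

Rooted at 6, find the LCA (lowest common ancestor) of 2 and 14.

Ancestors of 2 (toward the root): 2, 6.
Ancestors of 14: 14, 2, 6.
The deepest node appearing in both lists is 2.

2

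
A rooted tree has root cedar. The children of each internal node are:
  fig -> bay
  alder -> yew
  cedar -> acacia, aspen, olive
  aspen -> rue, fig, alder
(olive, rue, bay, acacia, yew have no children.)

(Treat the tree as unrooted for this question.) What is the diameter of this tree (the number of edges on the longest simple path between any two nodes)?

4

BFS from yew reaches acacia last, at distance 4; BFS from acacia confirms no node is farther.
Path: yew-alder-aspen-cedar-acacia.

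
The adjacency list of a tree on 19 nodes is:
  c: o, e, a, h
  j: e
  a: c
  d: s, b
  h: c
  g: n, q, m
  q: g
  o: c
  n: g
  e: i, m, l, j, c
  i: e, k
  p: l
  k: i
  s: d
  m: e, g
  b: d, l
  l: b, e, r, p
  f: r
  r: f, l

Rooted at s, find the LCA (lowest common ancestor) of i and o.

e

i's ancestor chain is i, e, l, b, d, s and o's is o, c, e, l, b, d, s; they first meet at e.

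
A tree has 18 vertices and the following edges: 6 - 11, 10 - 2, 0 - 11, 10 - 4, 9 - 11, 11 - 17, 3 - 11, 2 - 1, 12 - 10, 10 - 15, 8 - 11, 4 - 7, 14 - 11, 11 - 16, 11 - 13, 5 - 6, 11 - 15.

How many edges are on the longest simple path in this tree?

BFS from 1 reaches 5 last, at distance 6; BFS from 5 confirms no node is farther.
Path: 1 - 2 - 10 - 15 - 11 - 6 - 5.

6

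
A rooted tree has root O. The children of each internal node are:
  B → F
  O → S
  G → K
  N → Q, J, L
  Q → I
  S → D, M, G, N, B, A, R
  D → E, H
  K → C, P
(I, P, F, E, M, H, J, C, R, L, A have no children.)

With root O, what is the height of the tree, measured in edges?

C sits deepest: O – S – G – K – C — 4 edges from the root.

4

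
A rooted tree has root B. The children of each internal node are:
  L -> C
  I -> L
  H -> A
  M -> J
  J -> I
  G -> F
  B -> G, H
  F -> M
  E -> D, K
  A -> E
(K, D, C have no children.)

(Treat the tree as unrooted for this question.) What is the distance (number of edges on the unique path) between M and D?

7

M – F – G – B – H – A – E – D: 7 edges.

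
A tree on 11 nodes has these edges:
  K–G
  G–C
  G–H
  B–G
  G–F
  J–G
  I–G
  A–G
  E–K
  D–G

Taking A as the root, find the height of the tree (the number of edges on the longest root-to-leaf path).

3

E sits deepest: A-G-K-E — 3 edges from the root.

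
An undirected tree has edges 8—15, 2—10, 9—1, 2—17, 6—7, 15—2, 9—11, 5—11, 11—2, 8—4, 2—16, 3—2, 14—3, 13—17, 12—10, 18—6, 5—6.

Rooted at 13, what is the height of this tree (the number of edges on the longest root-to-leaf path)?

The longest root-to-leaf path is 13 → 17 → 2 → 11 → 5 → 6 → 18 (6 edges).

6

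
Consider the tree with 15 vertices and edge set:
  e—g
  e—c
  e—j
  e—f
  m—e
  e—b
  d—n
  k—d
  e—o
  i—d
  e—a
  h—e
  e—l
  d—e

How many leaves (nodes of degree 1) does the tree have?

13

The leaves are a, b, c, f, g, h, i, j, k, l, m, n, o.
That is 13 leaves.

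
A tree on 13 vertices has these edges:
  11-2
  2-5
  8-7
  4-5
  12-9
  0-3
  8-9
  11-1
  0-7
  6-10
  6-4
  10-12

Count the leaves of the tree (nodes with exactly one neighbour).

2

The leaves are 1, 3.
That is 2 leaves.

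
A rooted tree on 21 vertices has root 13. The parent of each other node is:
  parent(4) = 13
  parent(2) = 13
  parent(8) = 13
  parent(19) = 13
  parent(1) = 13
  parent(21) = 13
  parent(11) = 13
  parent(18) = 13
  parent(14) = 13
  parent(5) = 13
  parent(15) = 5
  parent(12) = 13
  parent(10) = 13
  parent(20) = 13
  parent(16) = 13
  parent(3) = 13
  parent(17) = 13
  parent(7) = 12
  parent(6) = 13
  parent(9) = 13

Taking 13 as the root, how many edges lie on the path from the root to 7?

2

13–12–7 — 2 edges.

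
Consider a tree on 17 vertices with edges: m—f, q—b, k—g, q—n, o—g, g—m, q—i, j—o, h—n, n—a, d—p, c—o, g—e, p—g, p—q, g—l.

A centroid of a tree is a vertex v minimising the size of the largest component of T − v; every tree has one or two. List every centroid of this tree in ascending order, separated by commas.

g

If g is removed the pieces have sizes 8, 3, 2, 1, 1, 1, all ≤ ⌊17/2⌋ = 8.
Every other node leaves some component of size > 8, so the centroid is unique.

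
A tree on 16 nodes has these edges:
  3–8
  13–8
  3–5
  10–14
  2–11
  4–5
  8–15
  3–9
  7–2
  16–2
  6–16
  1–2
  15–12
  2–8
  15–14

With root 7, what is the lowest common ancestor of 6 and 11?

Path 6→root: 6 16 2 7; path 11→root: 11 2 7.
First common node: 2.

2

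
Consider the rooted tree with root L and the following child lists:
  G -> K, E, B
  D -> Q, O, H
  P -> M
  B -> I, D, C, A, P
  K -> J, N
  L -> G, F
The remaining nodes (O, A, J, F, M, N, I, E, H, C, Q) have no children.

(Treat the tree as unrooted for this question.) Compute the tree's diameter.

5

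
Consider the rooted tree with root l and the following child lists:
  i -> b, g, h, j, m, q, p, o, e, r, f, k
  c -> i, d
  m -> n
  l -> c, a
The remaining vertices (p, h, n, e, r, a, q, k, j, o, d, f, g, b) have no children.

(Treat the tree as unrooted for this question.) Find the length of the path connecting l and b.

l – c – i – b: 3 edges.

3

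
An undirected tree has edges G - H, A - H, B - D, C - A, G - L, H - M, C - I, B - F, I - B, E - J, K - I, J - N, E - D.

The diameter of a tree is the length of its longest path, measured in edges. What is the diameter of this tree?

10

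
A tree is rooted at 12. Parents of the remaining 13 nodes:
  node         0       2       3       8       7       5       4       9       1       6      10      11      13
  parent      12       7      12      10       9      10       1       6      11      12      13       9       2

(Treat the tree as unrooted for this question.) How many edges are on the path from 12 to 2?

4

The path is 12 - 6 - 9 - 7 - 2, which has 4 edges.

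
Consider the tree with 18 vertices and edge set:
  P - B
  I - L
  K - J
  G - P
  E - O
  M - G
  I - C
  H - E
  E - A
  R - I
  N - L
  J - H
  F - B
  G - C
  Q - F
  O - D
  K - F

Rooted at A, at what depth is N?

12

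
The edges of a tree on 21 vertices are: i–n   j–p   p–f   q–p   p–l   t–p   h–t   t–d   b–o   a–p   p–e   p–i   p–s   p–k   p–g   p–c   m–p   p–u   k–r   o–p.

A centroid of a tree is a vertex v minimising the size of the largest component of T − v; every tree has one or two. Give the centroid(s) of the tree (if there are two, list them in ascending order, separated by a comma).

p

Delete p: the remaining components have sizes 3, 2, 2, 2, 1, 1, 1, 1, 1, 1, 1, 1, 1, 1, 1. Max 3 ≤ 10, so p is a centroid.
Every other node leaves some component of size > 10, so the centroid is unique.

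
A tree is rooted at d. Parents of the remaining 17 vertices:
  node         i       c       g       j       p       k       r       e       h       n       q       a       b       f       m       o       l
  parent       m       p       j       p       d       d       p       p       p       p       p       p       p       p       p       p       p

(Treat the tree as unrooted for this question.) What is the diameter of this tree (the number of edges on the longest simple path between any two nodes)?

BFS from k reaches g last, at distance 4; BFS from g confirms no node is farther.
Path: k – d – p – j – g.

4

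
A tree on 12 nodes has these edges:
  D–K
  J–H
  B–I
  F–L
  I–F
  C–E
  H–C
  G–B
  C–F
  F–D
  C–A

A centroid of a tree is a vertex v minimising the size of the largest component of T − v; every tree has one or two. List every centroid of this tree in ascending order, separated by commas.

Removing F splits the tree into components of sizes 5, 3, 2, 1; the largest is 5 ≤ ⌊12/2⌋ = 6.
Every other node leaves some component of size > 6, so the centroid is unique.

F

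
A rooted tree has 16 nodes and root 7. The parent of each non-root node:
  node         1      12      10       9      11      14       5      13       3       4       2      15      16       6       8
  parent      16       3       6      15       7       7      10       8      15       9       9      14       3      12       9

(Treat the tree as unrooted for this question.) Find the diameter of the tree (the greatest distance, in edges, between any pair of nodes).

8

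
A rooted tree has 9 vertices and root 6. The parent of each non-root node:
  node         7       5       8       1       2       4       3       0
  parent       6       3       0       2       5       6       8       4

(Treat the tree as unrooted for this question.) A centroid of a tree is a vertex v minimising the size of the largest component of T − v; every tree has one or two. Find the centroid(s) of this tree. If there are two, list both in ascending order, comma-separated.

8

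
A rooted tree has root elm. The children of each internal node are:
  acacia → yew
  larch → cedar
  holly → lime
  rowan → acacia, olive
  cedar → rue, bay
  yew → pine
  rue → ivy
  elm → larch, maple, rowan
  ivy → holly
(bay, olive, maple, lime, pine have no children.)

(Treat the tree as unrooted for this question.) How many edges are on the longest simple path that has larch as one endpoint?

5

The node farthest from larch is lime (pine also at distance 5), via larch–cedar–rue–ivy–holly–lime — 5 edges.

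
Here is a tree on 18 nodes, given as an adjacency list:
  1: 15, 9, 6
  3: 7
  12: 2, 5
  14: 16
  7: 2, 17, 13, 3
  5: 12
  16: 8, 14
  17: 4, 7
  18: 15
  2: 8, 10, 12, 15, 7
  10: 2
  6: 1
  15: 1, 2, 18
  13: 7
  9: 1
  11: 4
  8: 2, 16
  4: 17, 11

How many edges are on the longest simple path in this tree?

7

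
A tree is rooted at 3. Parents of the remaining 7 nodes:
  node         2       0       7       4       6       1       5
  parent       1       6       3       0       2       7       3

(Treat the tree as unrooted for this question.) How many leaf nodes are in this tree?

The leaves are 4, 5.
That is 2 leaves.

2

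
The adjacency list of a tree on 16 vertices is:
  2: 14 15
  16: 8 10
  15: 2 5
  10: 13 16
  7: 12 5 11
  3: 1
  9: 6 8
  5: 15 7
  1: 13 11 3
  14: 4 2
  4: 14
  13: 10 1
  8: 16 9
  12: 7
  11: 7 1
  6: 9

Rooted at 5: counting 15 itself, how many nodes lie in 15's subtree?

4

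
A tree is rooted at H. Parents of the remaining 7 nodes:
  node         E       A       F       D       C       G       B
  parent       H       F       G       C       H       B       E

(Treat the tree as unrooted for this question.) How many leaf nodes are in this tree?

The leaves are A, D.
That is 2 leaves.

2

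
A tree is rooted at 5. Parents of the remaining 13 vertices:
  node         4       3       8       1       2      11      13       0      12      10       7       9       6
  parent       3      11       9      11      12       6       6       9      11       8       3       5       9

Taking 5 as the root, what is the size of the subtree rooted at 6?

The subtree rooted at 6 contains: 6, 11, 13, 3, 12, 1, 4, 7, 2 — 9 nodes.

9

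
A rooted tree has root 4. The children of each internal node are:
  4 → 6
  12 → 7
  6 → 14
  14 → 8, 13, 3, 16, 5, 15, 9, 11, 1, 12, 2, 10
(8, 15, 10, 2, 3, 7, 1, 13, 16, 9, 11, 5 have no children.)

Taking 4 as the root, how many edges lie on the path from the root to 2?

3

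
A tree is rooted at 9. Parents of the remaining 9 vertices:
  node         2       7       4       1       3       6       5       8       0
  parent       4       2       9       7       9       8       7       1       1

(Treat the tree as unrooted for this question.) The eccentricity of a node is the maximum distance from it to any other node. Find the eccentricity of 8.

6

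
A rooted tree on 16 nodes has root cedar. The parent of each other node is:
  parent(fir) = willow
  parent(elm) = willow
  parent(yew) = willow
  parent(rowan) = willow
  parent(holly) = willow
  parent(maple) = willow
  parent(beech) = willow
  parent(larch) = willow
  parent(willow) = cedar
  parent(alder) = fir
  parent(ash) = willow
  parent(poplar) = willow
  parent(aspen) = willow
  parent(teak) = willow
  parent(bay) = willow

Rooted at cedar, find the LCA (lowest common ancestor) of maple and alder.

willow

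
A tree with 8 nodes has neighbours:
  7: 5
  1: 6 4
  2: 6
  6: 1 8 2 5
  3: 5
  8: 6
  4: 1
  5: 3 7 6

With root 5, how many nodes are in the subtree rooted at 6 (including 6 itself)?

5

Descendants of 6 (including itself): 6, 1, 8, 2, 4. That's 5.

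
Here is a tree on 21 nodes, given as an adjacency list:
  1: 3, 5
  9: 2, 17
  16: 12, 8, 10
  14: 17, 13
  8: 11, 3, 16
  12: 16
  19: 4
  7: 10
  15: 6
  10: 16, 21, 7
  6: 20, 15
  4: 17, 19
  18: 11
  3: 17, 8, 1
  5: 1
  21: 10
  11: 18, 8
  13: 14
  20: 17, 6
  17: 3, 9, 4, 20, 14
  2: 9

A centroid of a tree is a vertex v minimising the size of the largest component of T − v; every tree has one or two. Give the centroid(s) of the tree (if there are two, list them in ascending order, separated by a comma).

3

Delete 3: the remaining components have sizes 10, 8, 2. Max 10 ≤ 10, so 3 is a centroid.
No neighbour of 3 does as well, so 3 is the unique centroid.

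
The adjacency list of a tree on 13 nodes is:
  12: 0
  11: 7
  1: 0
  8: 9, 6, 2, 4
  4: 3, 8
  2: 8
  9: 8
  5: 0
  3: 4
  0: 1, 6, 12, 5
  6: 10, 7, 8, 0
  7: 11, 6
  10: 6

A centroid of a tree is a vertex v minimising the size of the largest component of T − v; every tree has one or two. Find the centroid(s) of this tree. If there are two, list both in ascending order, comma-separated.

If 6 is removed the pieces have sizes 5, 4, 2, 1, all ≤ ⌊13/2⌋ = 6.
Every other node leaves some component of size > 6, so the centroid is unique.

6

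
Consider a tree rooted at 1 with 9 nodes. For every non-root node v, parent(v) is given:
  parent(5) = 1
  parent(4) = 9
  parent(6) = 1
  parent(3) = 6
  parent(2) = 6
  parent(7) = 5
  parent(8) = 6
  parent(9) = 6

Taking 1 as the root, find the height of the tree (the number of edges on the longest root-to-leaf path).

3

The longest root-to-leaf path is 1–6–9–4 (3 edges).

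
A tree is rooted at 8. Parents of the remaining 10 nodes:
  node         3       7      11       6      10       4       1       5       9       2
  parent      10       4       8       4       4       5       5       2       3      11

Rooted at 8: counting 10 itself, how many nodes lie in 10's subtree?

3

10's subtree: {10, 3, 9}, size 3.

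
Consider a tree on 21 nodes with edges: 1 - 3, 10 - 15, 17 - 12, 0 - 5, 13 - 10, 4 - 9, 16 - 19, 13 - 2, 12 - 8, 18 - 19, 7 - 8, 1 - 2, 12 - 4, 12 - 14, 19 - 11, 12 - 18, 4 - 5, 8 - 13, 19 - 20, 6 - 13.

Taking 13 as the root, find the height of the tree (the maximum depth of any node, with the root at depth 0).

5

The longest root-to-leaf path is 13 → 8 → 12 → 4 → 5 → 0 (5 edges).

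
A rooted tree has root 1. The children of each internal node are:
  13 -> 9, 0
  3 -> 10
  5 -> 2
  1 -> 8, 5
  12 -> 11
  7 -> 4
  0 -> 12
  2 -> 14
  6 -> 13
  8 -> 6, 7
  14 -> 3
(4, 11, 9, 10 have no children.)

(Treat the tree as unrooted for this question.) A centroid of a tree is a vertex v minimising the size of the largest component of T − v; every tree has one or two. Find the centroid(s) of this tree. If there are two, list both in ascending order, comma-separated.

If 8 is removed the pieces have sizes 6, 6, 2, all ≤ ⌊15/2⌋ = 7.
Every other node leaves some component of size > 7, so the centroid is unique.

8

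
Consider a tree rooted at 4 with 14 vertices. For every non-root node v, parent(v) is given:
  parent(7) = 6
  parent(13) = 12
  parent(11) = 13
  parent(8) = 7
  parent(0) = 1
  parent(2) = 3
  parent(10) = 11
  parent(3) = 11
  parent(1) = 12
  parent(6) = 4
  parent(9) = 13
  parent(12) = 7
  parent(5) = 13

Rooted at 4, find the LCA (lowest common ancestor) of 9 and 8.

9's ancestor chain is 9, 13, 12, 7, 6, 4 and 8's is 8, 7, 6, 4; they first meet at 7.

7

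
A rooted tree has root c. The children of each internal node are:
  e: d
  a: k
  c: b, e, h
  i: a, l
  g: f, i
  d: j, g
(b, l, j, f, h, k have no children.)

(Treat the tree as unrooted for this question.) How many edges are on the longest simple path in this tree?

7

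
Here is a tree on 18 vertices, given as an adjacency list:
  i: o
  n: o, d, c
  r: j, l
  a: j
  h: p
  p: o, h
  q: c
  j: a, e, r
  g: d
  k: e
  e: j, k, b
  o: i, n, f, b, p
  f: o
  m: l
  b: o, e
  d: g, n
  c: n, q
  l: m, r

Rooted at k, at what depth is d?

k – e – b – o – n – d — 5 edges.

5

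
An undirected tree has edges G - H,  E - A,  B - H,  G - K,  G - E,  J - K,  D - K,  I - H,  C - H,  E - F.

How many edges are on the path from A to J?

4

Walking from A: A - E - G - K - J. Length 4.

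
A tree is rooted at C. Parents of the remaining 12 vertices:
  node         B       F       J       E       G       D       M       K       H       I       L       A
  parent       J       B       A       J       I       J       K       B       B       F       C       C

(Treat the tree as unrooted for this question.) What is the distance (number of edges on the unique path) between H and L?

5

The path is H – B – J – A – C – L, which has 5 edges.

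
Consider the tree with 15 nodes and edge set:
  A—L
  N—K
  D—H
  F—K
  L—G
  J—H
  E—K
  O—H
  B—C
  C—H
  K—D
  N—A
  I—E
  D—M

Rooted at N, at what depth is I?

N–K–E–I — 3 edges.

3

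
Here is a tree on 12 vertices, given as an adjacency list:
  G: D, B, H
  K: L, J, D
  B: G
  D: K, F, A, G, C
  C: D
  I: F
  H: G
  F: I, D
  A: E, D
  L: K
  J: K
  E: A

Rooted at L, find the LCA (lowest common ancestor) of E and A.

A

Path E→root: E A D K L; path A→root: A D K L.
First common node: A.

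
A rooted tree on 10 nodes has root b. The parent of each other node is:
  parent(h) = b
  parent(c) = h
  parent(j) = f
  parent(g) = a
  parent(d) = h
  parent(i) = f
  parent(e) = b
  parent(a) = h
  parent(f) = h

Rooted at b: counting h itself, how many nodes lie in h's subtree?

Descendants of h (including itself): h, a, f, c, d, g, i, j. That's 8.

8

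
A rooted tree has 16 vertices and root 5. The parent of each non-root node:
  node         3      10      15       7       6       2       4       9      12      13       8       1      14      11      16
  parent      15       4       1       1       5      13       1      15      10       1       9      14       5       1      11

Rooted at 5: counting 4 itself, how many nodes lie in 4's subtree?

3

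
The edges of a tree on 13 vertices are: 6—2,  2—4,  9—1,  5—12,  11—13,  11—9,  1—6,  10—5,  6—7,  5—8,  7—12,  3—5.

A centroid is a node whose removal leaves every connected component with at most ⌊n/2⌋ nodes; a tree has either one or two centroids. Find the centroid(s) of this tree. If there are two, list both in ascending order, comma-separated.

6

If 6 is removed the pieces have sizes 6, 4, 2, all ≤ ⌊13/2⌋ = 6.
No neighbour of 6 does as well, so 6 is the unique centroid.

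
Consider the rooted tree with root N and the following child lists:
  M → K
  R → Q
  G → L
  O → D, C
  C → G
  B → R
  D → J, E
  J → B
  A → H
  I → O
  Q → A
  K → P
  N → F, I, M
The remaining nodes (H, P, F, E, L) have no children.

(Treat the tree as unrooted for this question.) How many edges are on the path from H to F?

10

The path is H – A – Q – R – B – J – D – O – I – N – F, which has 10 edges.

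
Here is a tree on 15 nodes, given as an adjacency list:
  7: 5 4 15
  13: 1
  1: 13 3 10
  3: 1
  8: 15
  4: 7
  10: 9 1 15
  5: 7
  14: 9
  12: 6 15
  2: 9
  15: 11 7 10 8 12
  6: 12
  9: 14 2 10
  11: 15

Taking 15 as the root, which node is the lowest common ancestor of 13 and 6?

Path 13→root: 13 1 10 15; path 6→root: 6 12 15.
First common node: 15.

15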